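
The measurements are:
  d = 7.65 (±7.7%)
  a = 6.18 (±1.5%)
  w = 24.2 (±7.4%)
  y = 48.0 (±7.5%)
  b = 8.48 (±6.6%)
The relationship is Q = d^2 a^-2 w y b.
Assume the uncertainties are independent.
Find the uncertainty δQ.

Each factor contributes (exponent × relative error)² to (δQ/Q)²:
  (2·δd/d)² = (2×0.0770)² = 0.0237;  (-2·δa/a)² = (-2×0.0150)² = 0.000900;  (1·δw/w)² = (1×0.0740)² = 0.00548;  (1·δy/y)² = (1×0.0750)² = 0.00562;  (1·δb/b)² = (1×0.0660)² = 0.00436
δQ/Q = √(0.0401) = 0.200
Q = 15100, so δQ = 0.200 × 15100 = 3020.

3020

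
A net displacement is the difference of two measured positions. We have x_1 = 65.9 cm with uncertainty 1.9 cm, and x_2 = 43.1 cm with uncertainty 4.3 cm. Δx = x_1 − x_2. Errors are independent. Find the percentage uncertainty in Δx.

For a sum/difference, combine absolute errors in quadrature:
  (δx_1)² = 3.61;  (δx_2)² = 18.5
δΔx = √(22.1) = 4.70 cm
Δx = 22.8 cm, so δΔx/Δx = 4.70/22.8 = 0.206.

20.6%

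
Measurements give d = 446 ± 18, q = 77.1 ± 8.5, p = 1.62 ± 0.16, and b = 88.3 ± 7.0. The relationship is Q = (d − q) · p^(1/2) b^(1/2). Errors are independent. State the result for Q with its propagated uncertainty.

4410 ± 367

Let u = d − q = 369. δu = √(δd² + δq²) = √(324 + 72.2) = 19.9, so δu/u = 0.0540.
Q is then a monomial in u, p, b:
δQ/Q = √((δu/u)² + (½·δp/p)² + (½·δb/b)²) = √(0.00291 + 0.00244 + 0.00157) = 0.0832
Q = 4410, so δQ = 0.0832 × 4410 = 367.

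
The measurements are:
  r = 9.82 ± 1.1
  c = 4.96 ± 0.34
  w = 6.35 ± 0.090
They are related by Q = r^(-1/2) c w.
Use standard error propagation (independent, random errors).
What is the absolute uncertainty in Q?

0.901

For a monomial Q ∝ r^(-1/2), c, w, fractional errors add in quadrature:
  (−½·δr/r)² = (-0.5×0.112)² = 0.00314;  (1·δc/c)² = (1×0.0685)² = 0.00470;  (1·δw/w)² = (1×0.0142)² = 0.000201
δQ/Q = √(0.00804) = 0.0896
Q = 10.1, so δQ = 0.0896 × 10.1 = 0.901.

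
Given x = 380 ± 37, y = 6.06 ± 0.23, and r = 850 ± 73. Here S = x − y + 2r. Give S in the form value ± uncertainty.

Each term contributes (cᵢ δxᵢ)² to (δS)²:
  (δx)² = 1370;  (δy)² = 0.0529;  (2·δr)² = 21300
δS = √(22700) = 151
S = 2070.

2070 ± 151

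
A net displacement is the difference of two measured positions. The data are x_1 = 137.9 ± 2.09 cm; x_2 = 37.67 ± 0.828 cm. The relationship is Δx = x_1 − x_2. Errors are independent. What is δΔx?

2.25 cm

Absolute uncertainties add in quadrature for a linear combination:
  (δx_1)² = 4.37;  (δx_2)² = 0.686
δΔx = √(5.05) = 2.25 cm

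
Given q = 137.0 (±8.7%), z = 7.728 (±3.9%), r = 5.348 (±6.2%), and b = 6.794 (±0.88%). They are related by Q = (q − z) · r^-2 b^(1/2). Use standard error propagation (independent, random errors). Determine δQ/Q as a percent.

15.5%

Let u = q − z = 129.3. δu = √(δq² + δz²) = √(142 + 0.0908) = 11.9, so δu/u = 0.0922.
Q is then a monomial in u, r, b:
δQ/Q = √((δu/u)² + (-2·δr/r)² + (½·δb/b)²) = √(0.00851 + 0.0154 + 1.94e-05) = 0.155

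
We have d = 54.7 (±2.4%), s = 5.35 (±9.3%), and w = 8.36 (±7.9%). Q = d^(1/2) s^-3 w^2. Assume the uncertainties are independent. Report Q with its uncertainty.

Relative error in a monomial: (δQ/Q)² = Σ (nᵢ · δxᵢ/xᵢ)².
  (½·δd/d)² = (0.5×0.0240)² = 0.000144;  (-3·δs/s)² = (-3×0.0930)² = 0.0778;  (2·δw/w)² = (2×0.0790)² = 0.0250
δQ/Q = √(0.103) = 0.321
Q = 3.38, so δQ = 0.321 × 3.38 = 1.08.

3.38 ± 1.08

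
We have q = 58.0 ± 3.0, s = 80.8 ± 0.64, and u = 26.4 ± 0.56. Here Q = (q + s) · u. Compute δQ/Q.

Let w = q + s = 139. δw = √(δq² + δs²) = √(9.00 + 0.410) = 3.07, so δw/w = 0.0221.
Q is then a monomial in w, u:
δQ/Q = √((δw/w)² + (1·δu/u)²) = √(0.000488 + 0.000450) = 0.0306

0.0306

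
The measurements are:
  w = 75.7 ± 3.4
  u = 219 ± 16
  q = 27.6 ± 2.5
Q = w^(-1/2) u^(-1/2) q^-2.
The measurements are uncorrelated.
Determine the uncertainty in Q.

Products/powers → add relative errors in quadrature, weighted by exponent:
  (−½·δw/w)² = (-0.5×0.0449)² = 0.000504;  (−½·δu/u)² = (-0.5×0.0731)² = 0.00133;  (-2·δq/q)² = (-2×0.0906)² = 0.0328
δQ/Q = √(0.0347) = 0.186
Q = 1.02e-05, so δQ = 0.186 × 1.02e-05 = 1.9e-06.

1.9e-06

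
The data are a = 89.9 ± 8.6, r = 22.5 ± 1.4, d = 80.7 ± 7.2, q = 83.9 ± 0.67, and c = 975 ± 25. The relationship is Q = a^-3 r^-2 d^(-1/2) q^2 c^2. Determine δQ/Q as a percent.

32.1%

Q is a product of powers, so relative uncertainties combine in quadrature:
  (-3·δa/a)² = (-3×0.0957)² = 0.0824;  (-2·δr/r)² = (-2×0.0622)² = 0.0155;  (−½·δd/d)² = (-0.5×0.0892)² = 0.00199;  (2·δq/q)² = (2×0.00799)² = 0.000255;  (2·δc/c)² = (2×0.0256)² = 0.00263
δQ/Q = √(0.103) = 0.321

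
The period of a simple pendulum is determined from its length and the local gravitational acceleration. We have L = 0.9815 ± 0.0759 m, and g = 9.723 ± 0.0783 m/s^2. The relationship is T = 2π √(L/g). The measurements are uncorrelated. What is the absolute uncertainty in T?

Each factor contributes (exponent × relative error)² to (δT/T)²:
  (½·δL/L)² = (0.5×0.0773)² = 0.00150;  (−½·δg/g)² = (-0.5×0.00805)² = 1.62e-05
δT/T = √(0.00151) = 0.0389
T = 1.996 s, so δT = 0.0389 × 1.996 = 0.0776 s.

0.0776 s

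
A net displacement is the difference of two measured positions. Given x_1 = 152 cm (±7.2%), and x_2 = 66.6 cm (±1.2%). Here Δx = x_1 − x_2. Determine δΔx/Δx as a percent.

Absolute uncertainties add in quadrature for a linear combination:
  (δx_1)² = 120;  (δx_2)² = 0.639
δΔx = √(120) = 11.0 cm
Δx = 85.4 cm, so δΔx/Δx = 11.0/85.4 = 0.128.

12.8%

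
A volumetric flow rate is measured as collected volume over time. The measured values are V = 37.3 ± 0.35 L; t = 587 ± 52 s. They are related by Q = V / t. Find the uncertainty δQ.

0.00566 L/s

Products/powers → add relative errors in quadrature, weighted by exponent:
  (1·δV/V)² = (1×0.00938)² = 8.8e-05;  (-1·δt/t)² = (-1×0.0886)² = 0.00785
δQ/Q = √(0.00794) = 0.0891
Q = 0.0635 L/s, so δQ = 0.0891 × 0.0635 = 0.00566 L/s.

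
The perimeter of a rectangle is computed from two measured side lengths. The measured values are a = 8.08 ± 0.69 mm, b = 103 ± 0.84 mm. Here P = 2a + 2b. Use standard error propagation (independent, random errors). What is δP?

Absolute uncertainties add in quadrature for a linear combination:
  (2·δa)² = 1.90;  (2·δb)² = 2.82
δP = √(4.73) = 2.17 mm

2.17 mm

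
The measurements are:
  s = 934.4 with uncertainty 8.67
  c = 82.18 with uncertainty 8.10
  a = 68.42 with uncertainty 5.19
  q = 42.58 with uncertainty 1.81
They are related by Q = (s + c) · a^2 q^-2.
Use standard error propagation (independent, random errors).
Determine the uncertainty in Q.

457

Let u = s + c = 1017. δu = √(δs² + δc²) = √(75.2 + 65.6) = 11.9, so δu/u = 0.0117.
Q is then a monomial in u, a, q:
δQ/Q = √((δu/u)² + (2·δa/a)² + (-2·δq/q)²) = √(0.000136 + 0.0230 + 0.00723) = 0.174
Q = 2625, so δQ = 0.174 × 2625 = 457.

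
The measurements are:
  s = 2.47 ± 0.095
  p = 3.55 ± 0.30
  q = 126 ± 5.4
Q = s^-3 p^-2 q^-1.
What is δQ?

8.74e-06

Q is a product of powers, so relative uncertainties combine in quadrature:
  (-3·δs/s)² = (-3×0.0385)² = 0.0133;  (-2·δp/p)² = (-2×0.0845)² = 0.0286;  (-1·δq/q)² = (-1×0.0429)² = 0.00184
δQ/Q = √(0.0437) = 0.209
Q = 4.18e-05, so δQ = 0.209 × 4.18e-05 = 8.74e-06.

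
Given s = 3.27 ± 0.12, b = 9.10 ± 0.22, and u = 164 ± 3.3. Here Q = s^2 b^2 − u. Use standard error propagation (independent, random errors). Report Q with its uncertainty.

721 ± 77.9

Let p = s^2·b^2 = 885. δp/p = √((2·δs/s)² + (2·δb/b)²) = √(0.00539 + 0.00234) = 0.0879, so δp = 77.8.
Q = p − u: δQ = √(δp² + δu²) = √(6060 + 10.9) = 77.9
Q = 721.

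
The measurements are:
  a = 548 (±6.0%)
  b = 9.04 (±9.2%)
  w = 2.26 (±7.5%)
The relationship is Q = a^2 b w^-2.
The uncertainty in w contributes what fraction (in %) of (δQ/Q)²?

49.6%

(δQ/Q)² = (2·δa/a)² + (1·δb/b)² + (-2·δw/w)²
  a term: (2×0.0600)² = 0.0144
  b term: (1×0.0920)² = 0.00846
  w term: (-2×0.0750)² = 0.0225
Total = 0.0454. Share from w = 0.0225/0.0454 = 0.496.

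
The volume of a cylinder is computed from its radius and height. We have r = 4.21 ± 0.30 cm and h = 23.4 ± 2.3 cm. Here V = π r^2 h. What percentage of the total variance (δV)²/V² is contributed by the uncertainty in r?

67.8%

(δV/V)² = (2·δr/r)² + (1·δh/h)²
  r term: (2×0.0713)² = 0.0203
  h term: (1×0.0983)² = 0.00966
Total = 0.0300. Share from r = 0.0203/0.0300 = 0.678.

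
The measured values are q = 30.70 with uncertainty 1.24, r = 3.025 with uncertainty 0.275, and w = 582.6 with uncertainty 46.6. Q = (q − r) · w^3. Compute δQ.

1.34e+09

Let u = q − r = 27.68. δu = √(δq² + δr²) = √(1.54 + 0.0756) = 1.27, so δu/u = 0.0459.
Q is then a monomial in u, w:
δQ/Q = √((δu/u)² + (3·δw/w)²) = √(0.00211 + 0.0576) = 0.244
Q = 5.473e+09, so δQ = 0.244 × 5.473e+09 = 1.34e+09.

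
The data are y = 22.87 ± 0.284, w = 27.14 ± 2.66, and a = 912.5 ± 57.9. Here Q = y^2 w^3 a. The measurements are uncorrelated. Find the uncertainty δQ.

Since Q is a product/quotient, work with relative uncertainties:
  (2·δy/y)² = (2×0.0124)² = 0.000617;  (3·δw/w)² = (3×0.0980)² = 0.0865;  (1·δa/a)² = (1×0.0635)² = 0.00403
δQ/Q = √(0.0911) = 0.302
Q = 9.541e+09, so δQ = 0.302 × 9.541e+09 = 2.88e+09.

2.88e+09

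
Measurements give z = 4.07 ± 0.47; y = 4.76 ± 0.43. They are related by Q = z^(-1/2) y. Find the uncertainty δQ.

0.253

For a monomial Q ∝ z^(-1/2), y, fractional errors add in quadrature:
  (−½·δz/z)² = (-0.5×0.115)² = 0.00333;  (1·δy/y)² = (1×0.0903)² = 0.00816
δQ/Q = √(0.0115) = 0.107
Q = 2.36, so δQ = 0.107 × 2.36 = 0.253.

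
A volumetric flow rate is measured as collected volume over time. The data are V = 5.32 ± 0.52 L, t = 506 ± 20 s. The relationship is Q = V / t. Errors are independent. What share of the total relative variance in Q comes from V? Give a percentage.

85.9%

(δQ/Q)² = (1·δV/V)² + (-1·δt/t)²
  V term: (1×0.0977)² = 0.00955
  t term: (-1×0.0395)² = 0.00156
Total = 0.0111. Share from V = 0.00955/0.0111 = 0.859.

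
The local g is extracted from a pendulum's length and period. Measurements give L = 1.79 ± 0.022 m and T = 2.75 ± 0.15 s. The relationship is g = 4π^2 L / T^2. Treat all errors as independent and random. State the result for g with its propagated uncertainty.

g is a product of powers, so relative uncertainties combine in quadrature:
  (1·δL/L)² = (1×0.0123)² = 0.000151;  (-2·δT/T)² = (-2×0.0545)² = 0.0119
δg/g = √(0.0121) = 0.110
g = 9.34 m/s^2, so δg = 0.110 × 9.34 = 1.03 m/s^2.

9.34 ± 1.03 m/s^2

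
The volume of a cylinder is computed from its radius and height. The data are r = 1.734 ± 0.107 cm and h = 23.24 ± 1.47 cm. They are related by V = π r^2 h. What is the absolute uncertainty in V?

Products/powers → add relative errors in quadrature, weighted by exponent:
  (2·δr/r)² = (2×0.0617)² = 0.0152;  (1·δh/h)² = (1×0.0633)² = 0.00400
δV/V = √(0.0192) = 0.139
V = 219.5 cm^3, so δV = 0.139 × 219.5 = 30.4 cm^3.

30.4 cm^3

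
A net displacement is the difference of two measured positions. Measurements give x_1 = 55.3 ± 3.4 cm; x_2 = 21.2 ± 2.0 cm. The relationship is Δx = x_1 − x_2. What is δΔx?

3.94 cm

For a sum/difference, combine absolute errors in quadrature:
  (δx_1)² = 11.6;  (δx_2)² = 4.00
δΔx = √(15.6) = 3.94 cm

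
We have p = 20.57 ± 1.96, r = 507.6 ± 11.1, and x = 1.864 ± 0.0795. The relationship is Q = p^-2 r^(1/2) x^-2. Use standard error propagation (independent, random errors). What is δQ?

Each factor contributes (exponent × relative error)² to (δQ/Q)²:
  (-2·δp/p)² = (-2×0.0953)² = 0.0363;  (½·δr/r)² = (0.5×0.0219)² = 0.000120;  (-2·δx/x)² = (-2×0.0427)² = 0.00728
δQ/Q = √(0.0437) = 0.209
Q = 0.01532, so δQ = 0.209 × 0.01532 = 0.00320.

0.00320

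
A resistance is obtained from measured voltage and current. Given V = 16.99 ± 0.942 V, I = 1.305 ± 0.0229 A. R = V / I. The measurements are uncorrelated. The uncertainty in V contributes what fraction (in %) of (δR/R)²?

90.9%

(δR/R)² = (1·δV/V)² + (-1·δI/I)²
  V term: (1×0.0554)² = 0.00307
  I term: (-1×0.0175)² = 0.000308
Total = 0.00338. Share from V = 0.00307/0.00338 = 0.909.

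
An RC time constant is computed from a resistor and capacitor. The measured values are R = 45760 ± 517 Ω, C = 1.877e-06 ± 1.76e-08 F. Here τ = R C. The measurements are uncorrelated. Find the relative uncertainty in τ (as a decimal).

Products/powers → add relative errors in quadrature, weighted by exponent:
  (1·δR/R)² = (1×0.0113)² = 0.000128;  (1·δC/C)² = (1×0.00938)² = 8.79e-05
δτ/τ = √(0.000216) = 0.0147

0.0147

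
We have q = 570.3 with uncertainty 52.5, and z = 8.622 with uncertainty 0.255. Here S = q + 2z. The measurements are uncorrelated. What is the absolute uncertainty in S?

52.5

Sums and differences: (δS)² = Σ (cᵢ δxᵢ)².
  (δq)² = 2760;  (2·δz)² = 0.260
δS = √(2760) = 52.5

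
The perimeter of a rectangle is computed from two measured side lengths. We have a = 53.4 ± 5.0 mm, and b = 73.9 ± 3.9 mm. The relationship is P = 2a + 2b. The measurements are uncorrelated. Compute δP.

12.7 mm

Absolute uncertainties add in quadrature for a linear combination:
  (2·δa)² = 100;  (2·δb)² = 60.8
δP = √(161) = 12.7 mm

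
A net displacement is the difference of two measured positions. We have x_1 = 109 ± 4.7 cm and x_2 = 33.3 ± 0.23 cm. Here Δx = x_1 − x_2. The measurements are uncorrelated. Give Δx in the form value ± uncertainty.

Δx is a linear combination, so absolute uncertainties add in quadrature:
  (δx_1)² = 22.1;  (δx_2)² = 0.0529
δΔx = √(22.1) = 4.71 cm
Δx = 75.7 cm.

75.7 ± 4.71 cm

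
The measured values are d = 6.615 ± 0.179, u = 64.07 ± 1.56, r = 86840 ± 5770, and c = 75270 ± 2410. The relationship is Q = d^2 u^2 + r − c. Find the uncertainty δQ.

Let p = d^2·u^2 = 179600. δp/p = √((2·δd/d)² + (2·δu/u)²) = √(0.00293 + 0.00237) = 0.0728, so δp = 13100.
Q = p + r − c: δQ = √(δp² + δr² + δc²) = √(1.71e+08 + 3.33e+07 + 5.81e+06) = 14500

14500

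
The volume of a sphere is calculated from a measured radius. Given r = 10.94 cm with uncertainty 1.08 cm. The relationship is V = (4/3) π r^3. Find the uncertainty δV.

Since V is a product/quotient, work with relative uncertainties:
  (3·δr/r)² = (3×0.0987)² = 0.0877
δV/V = √(0.0877) = 0.296
V = 5485 cm^3, so δV = 0.296 × 5485 = 1620 cm^3.

1620 cm^3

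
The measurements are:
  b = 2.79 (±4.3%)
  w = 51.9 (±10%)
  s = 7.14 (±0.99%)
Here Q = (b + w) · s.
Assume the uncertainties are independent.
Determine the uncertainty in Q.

Let u = b + w = 54.7. δu = √(δb² + δw²) = √(0.0144 + 26.9) = 5.19, so δu/u = 0.0949.
Q is then a monomial in u, s:
δQ/Q = √((δu/u)² + (1·δs/s)²) = √(0.00901 + 9.8e-05) = 0.0954
Q = 390, so δQ = 0.0954 × 390 = 37.3.

37.3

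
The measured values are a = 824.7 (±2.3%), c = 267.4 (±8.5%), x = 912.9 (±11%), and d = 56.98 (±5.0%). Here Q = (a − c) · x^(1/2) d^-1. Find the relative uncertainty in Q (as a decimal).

Let u = a − c = 557.3. δu = √(δa² + δc²) = √(360 + 517) = 29.6, so δu/u = 0.0531.
Q is then a monomial in u, x, d:
δQ/Q = √((δu/u)² + (½·δx/x)² + (-1·δd/d)²) = √(0.00282 + 0.00302 + 0.00250) = 0.0914

0.0914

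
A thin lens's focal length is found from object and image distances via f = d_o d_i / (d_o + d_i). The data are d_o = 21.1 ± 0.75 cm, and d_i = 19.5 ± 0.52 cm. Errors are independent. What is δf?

∂f/∂d_o = (d_i/(d_o+d_i))² = 0.231;  ∂f/∂d_i = (d_o/(d_o+d_i))² = 0.270
δf = √((∂f/∂d_o · δd_o)² + (∂f/∂d_i · δd_i)²) = √(0.0299 + 0.0197) = 0.223 cm

0.223 cm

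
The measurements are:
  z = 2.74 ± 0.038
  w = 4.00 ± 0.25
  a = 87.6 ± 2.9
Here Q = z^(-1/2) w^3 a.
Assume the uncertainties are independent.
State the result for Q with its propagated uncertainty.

3390 ± 645

Each factor contributes (exponent × relative error)² to (δQ/Q)²:
  (−½·δz/z)² = (-0.5×0.0139)² = 4.81e-05;  (3·δw/w)² = (3×0.0625)² = 0.0352;  (1·δa/a)² = (1×0.0331)² = 0.00110
δQ/Q = √(0.0363) = 0.191
Q = 3390, so δQ = 0.191 × 3390 = 645.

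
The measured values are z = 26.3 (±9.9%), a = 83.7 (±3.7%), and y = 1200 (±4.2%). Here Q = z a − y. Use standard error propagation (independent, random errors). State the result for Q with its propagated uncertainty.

Let p = z·a = 2200. δp/p = √((1·δz/z)² + (1·δa/a)²) = √(0.00980 + 0.00137) = 0.106, so δp = 233.
Q = p − y: δQ = √(δp² + δy²) = √(54100 + 2540) = 238
Q = 1000.

1000 ± 238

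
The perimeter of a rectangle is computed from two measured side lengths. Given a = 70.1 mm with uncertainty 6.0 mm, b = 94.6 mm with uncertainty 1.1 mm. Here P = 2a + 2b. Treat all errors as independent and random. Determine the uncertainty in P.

12.2 mm

For a sum/difference, combine absolute errors in quadrature:
  (2·δa)² = 144;  (2·δb)² = 4.84
δP = √(149) = 12.2 mm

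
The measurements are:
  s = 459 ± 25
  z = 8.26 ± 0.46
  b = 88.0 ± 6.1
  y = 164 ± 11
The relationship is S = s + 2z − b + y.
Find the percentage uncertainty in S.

5.08%

Sums and differences: (δS)² = Σ (cᵢ δxᵢ)².
  (δs)² = 625;  (2·δz)² = 0.846;  (δb)² = 37.2;  (δy)² = 121
δS = √(784) = 28.0
S = 552, so δS/S = 28.0/552 = 0.0508.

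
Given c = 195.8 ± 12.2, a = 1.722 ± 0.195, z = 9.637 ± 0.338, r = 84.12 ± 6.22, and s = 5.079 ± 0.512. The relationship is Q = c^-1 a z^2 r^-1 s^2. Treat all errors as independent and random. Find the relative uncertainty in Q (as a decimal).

For a monomial Q ∝ c^-1, a, z^2, r^-1, s^2, fractional errors add in quadrature:
  (-1·δc/c)² = (-1×0.0623)² = 0.00388;  (1·δa/a)² = (1×0.113)² = 0.0128;  (2·δz/z)² = (2×0.0351)² = 0.00492;  (-1·δr/r)² = (-1×0.0739)² = 0.00547;  (2·δs/s)² = (2×0.101)² = 0.0406
δQ/Q = √(0.0677) = 0.260

0.260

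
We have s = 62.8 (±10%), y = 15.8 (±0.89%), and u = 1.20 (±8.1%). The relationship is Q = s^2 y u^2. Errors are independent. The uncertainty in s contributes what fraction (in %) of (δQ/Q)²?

60.3%

(δQ/Q)² = (2·δs/s)² + (1·δy/y)² + (2·δu/u)²
  s term: (2×0.100)² = 0.0400
  y term: (1×0.00890)² = 7.92e-05
  u term: (2×0.0810)² = 0.0262
Total = 0.0663. Share from s = 0.0400/0.0663 = 0.603.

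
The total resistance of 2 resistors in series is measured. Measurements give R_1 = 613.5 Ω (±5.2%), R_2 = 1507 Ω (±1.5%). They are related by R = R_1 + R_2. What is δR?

39.1 Ω

Each term contributes (cᵢ δxᵢ)² to (δR)²:
  (δR_1)² = 1020;  (δR_2)² = 511
δR = √(1530) = 39.1 Ω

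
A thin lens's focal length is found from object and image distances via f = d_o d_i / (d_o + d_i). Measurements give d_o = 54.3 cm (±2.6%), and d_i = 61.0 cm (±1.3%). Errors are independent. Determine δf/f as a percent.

∂f/∂d_o = (d_i/(d_o+d_i))² = 0.280;  ∂f/∂d_i = (d_o/(d_o+d_i))² = 0.222
δf = √((∂f/∂d_o · δd_o)² + (∂f/∂d_i · δd_i)²) = √(0.156 + 0.0309) = 0.433 cm
f = 28.7 cm, so δf/f = 0.433/28.7 = 0.0151.

1.51%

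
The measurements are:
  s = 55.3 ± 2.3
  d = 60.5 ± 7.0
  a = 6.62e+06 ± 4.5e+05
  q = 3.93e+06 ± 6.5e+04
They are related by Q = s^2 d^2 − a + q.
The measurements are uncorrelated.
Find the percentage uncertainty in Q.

32.8%

Let p = s^2·d^2 = 1.12e+07. δp/p = √((2·δs/s)² + (2·δd/d)²) = √(0.00692 + 0.0535) = 0.246, so δp = 2.75e+06.
Q = p − a + q: δQ = √(δp² + δa² + δq²) = √(7.58e+12 + 2.02e+11 + 4.22e+09) = 2.79e+06
Q = 8.5e+06, so δQ/Q = 2.79e+06/8.5e+06 = 0.328.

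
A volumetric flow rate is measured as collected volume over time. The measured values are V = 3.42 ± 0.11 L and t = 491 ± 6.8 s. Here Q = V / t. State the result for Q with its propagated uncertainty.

For a monomial Q ∝ V, t^-1, fractional errors add in quadrature:
  (1·δV/V)² = (1×0.0322)² = 0.00103;  (-1·δt/t)² = (-1×0.0138)² = 0.000192
δQ/Q = √(0.00123) = 0.0350
Q = 0.00697 L/s, so δQ = 0.0350 × 0.00697 = 0.000244 L/s.

0.00697 ± 0.000244 L/s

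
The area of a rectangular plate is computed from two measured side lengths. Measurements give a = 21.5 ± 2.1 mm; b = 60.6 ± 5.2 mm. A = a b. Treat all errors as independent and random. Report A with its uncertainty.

A is a product of powers, so relative uncertainties combine in quadrature:
  (1·δa/a)² = (1×0.0977)² = 0.00954;  (1·δb/b)² = (1×0.0858)² = 0.00736
δA/A = √(0.0169) = 0.130
A = 1300 mm^2, so δA = 0.130 × 1300 = 169 mm^2.

1300 ± 169 mm^2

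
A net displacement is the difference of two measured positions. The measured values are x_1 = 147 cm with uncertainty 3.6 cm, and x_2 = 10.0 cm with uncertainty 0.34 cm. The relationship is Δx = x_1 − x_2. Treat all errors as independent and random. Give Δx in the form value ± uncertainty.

Δx is a linear combination, so absolute uncertainties add in quadrature:
  (δx_1)² = 13.0;  (δx_2)² = 0.116
δΔx = √(13.1) = 3.62 cm
Δx = 137 cm.

137 ± 3.62 cm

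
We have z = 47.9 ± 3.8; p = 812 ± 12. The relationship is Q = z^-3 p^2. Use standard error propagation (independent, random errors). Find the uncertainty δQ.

1.44

Each factor contributes (exponent × relative error)² to (δQ/Q)²:
  (-3·δz/z)² = (-3×0.0793)² = 0.0566;  (2·δp/p)² = (2×0.0148)² = 0.000874
δQ/Q = √(0.0575) = 0.240
Q = 6.00, so δQ = 0.240 × 6.00 = 1.44.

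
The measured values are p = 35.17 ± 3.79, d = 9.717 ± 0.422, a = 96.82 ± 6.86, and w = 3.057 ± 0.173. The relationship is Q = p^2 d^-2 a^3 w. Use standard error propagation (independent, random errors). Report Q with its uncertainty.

Relative error in a monomial: (δQ/Q)² = Σ (nᵢ · δxᵢ/xᵢ)².
  (2·δp/p)² = (2×0.108)² = 0.0465;  (-2·δd/d)² = (-2×0.0434)² = 0.00754;  (3·δa/a)² = (3×0.0709)² = 0.0452;  (1·δw/w)² = (1×0.0566)² = 0.00320
δQ/Q = √(0.102) = 0.320
Q = 3.635e+07, so δQ = 0.320 × 3.635e+07 = 1.16e+07.

(3.635 ± 1.16) × 10^7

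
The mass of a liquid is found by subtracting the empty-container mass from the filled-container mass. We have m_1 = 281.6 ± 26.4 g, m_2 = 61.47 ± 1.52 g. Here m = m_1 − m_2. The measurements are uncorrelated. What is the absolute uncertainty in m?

Sums and differences: (δm)² = Σ (cᵢ δxᵢ)².
  (δm_1)² = 697;  (δm_2)² = 2.31
δm = √(699) = 26.4 g

26.4 g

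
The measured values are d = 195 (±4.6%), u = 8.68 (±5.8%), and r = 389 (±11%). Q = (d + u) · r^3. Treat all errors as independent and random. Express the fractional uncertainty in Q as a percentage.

33.3%

Let w = d + u = 204. δw = √(δd² + δu²) = √(80.5 + 0.253) = 8.98, so δw/w = 0.0441.
Q is then a monomial in w, r:
δQ/Q = √((δw/w)² + (3·δr/r)²) = √(0.00195 + 0.109) = 0.333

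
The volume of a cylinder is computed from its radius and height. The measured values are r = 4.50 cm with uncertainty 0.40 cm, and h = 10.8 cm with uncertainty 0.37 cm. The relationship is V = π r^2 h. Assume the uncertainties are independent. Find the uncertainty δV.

124 cm^3

Products/powers → add relative errors in quadrature, weighted by exponent:
  (2·δr/r)² = (2×0.0889)² = 0.0316;  (1·δh/h)² = (1×0.0343)² = 0.00117
δV/V = √(0.0328) = 0.181
V = 687 cm^3, so δV = 0.181 × 687 = 124 cm^3.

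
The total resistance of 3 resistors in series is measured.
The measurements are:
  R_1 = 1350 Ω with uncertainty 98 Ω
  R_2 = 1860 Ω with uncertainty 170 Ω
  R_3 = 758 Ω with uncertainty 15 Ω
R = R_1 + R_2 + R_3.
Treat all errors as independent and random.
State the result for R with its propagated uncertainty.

3970 ± 197 Ω

For a sum/difference, combine absolute errors in quadrature:
  (δR_1)² = 9600;  (δR_2)² = 28900;  (δR_3)² = 225
δR = √(38700) = 197 Ω
R = 3970 Ω.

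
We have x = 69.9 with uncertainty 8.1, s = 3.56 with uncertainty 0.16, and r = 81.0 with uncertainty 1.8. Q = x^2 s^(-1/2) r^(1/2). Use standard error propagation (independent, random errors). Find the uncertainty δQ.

Relative error in a monomial: (δQ/Q)² = Σ (nᵢ · δxᵢ/xᵢ)².
  (2·δx/x)² = (2×0.116)² = 0.0537;  (−½·δs/s)² = (-0.5×0.0449)² = 0.000505;  (½·δr/r)² = (0.5×0.0222)² = 0.000123
δQ/Q = √(0.0543) = 0.233
Q = 23300, so δQ = 0.233 × 23300 = 5430.

5430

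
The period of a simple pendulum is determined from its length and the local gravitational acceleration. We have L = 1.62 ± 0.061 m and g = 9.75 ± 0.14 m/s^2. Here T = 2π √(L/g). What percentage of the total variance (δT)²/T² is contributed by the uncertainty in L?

87.3%

(δT/T)² = (½·δL/L)² + (−½·δg/g)²
  L term: (0.5×0.0377)² = 0.000354
  g term: (-0.5×0.0144)² = 5.15e-05
Total = 0.000406. Share from L = 0.000354/0.000406 = 0.873.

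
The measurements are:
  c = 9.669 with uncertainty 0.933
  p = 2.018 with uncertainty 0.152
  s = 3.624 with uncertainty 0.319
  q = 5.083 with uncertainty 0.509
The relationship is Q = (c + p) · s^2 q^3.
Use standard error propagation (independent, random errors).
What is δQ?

Let u = c + p = 11.69. δu = √(δc² + δp²) = √(0.870 + 0.0231) = 0.945, so δu/u = 0.0809.
Q is then a monomial in u, s, q:
δQ/Q = √((δu/u)² + (2·δs/s)² + (3·δq/q)²) = √(0.00654 + 0.0310 + 0.0902) = 0.357
Q = 20160, so δQ = 0.357 × 20160 = 7210.

7210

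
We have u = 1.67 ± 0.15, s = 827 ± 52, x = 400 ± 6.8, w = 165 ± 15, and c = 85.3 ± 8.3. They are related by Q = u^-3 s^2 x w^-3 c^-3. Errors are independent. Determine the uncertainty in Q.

Since Q is a product/quotient, work with relative uncertainties:
  (-3·δu/u)² = (-3×0.0898)² = 0.0726;  (2·δs/s)² = (2×0.0629)² = 0.0158;  (1·δx/x)² = (1×0.0170)² = 0.000289;  (-3·δw/w)² = (-3×0.0909)² = 0.0744;  (-3·δc/c)² = (-3×0.0973)² = 0.0852
δQ/Q = √(0.248) = 0.498
Q = 2.11e-05, so δQ = 0.498 × 2.11e-05 = 1.05e-05.

1.05e-05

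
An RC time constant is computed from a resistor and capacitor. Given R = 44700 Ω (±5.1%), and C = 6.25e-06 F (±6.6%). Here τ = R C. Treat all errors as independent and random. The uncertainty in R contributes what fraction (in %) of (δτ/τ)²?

(δτ/τ)² = (1·δR/R)² + (1·δC/C)²
  R term: (1×0.0510)² = 0.00260
  C term: (1×0.0660)² = 0.00436
Total = 0.00696. Share from R = 0.00260/0.00696 = 0.374.

37.4%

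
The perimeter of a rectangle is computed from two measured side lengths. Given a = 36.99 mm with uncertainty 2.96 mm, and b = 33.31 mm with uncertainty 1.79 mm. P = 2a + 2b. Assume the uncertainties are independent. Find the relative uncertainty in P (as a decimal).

0.0492

Sums and differences: (δP)² = Σ (cᵢ δxᵢ)².
  (2·δa)² = 35.0;  (2·δb)² = 12.8
δP = √(47.9) = 6.92 mm
P = 140.6 mm, so δP/P = 6.92/140.6 = 0.0492.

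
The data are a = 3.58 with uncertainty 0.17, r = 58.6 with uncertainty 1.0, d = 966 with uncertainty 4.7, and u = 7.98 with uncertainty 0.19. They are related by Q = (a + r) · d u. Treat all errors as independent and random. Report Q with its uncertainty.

Let w = a + r = 62.2. δw = √(δa² + δr²) = √(0.0289 + 1.00) = 1.01, so δw/w = 0.0163.
Q is then a monomial in w, d, u:
δQ/Q = √((δw/w)² + (1·δd/d)² + (1·δu/u)²) = √(0.000266 + 2.37e-05 + 0.000567) = 0.0293
Q = 4.79e+05, so δQ = 0.0293 × 4.79e+05 = 14000.

(4.79 ± 0.140) × 10^5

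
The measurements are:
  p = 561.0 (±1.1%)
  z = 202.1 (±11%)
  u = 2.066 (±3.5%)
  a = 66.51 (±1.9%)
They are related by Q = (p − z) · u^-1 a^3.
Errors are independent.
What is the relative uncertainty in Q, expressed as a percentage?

9.28%

Let w = p − z = 358.9. δw = √(δp² + δz²) = √(38.1 + 494) = 23.1, so δw/w = 0.0643.
Q is then a monomial in w, u, a:
δQ/Q = √((δw/w)² + (-1·δu/u)² + (3·δa/a)²) = √(0.00413 + 0.00123 + 0.00325) = 0.0928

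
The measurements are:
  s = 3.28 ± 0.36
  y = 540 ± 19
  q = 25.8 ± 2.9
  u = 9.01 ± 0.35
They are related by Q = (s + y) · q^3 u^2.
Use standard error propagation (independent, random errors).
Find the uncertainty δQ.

2.63e+08

Let w = s + y = 543. δw = √(δs² + δy²) = √(0.130 + 361) = 19.0, so δw/w = 0.0350.
Q is then a monomial in w, q, u:
δQ/Q = √((δw/w)² + (3·δq/q)² + (2·δu/u)²) = √(0.00122 + 0.114 + 0.00604) = 0.348
Q = 7.57e+08, so δQ = 0.348 × 7.57e+08 = 2.63e+08.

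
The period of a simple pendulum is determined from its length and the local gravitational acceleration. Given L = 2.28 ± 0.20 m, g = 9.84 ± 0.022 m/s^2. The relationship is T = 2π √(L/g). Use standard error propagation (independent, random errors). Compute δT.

0.133 s

Each factor contributes (exponent × relative error)² to (δT/T)²:
  (½·δL/L)² = (0.5×0.0877)² = 0.00192;  (−½·δg/g)² = (-0.5×0.00224)² = 1.25e-06
δT/T = √(0.00192) = 0.0439
T = 3.02 s, so δT = 0.0439 × 3.02 = 0.133 s.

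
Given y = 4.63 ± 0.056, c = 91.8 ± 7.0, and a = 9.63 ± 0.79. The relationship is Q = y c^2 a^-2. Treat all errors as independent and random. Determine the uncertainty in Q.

94.4

Each factor contributes (exponent × relative error)² to (δQ/Q)²:
  (1·δy/y)² = (1×0.0121)² = 0.000146;  (2·δc/c)² = (2×0.0763)² = 0.0233;  (-2·δa/a)² = (-2×0.0820)² = 0.0269
δQ/Q = √(0.0503) = 0.224
Q = 421, so δQ = 0.224 × 421 = 94.4.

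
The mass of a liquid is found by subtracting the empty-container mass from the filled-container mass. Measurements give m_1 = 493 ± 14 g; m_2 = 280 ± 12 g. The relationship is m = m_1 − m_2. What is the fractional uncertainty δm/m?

For a sum/difference, combine absolute errors in quadrature:
  (δm_1)² = 196;  (δm_2)² = 144
δm = √(340) = 18.4 g
m = 213 g, so δm/m = 18.4/213 = 0.0866.

0.0866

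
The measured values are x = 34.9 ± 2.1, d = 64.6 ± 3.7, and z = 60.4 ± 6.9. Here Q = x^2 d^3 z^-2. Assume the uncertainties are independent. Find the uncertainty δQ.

Products/powers → add relative errors in quadrature, weighted by exponent:
  (2·δx/x)² = (2×0.0602)² = 0.0145;  (3·δd/d)² = (3×0.0573)² = 0.0295;  (-2·δz/z)² = (-2×0.114)² = 0.0522
δQ/Q = √(0.0962) = 0.310
Q = 90000, so δQ = 0.310 × 90000 = 27900.

27900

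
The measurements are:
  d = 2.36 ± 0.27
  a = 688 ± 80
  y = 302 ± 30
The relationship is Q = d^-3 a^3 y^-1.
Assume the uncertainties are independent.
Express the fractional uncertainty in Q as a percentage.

49.9%

Since Q is a product/quotient, work with relative uncertainties:
  (-3·δd/d)² = (-3×0.114)² = 0.118;  (3·δa/a)² = (3×0.116)² = 0.122;  (-1·δy/y)² = (-1×0.0993)² = 0.00987
δQ/Q = √(0.249) = 0.499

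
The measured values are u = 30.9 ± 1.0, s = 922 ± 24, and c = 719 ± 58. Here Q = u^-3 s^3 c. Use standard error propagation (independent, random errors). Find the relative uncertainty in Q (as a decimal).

Products/powers → add relative errors in quadrature, weighted by exponent:
  (-3·δu/u)² = (-3×0.0324)² = 0.00943;  (3·δs/s)² = (3×0.0260)² = 0.00610;  (1·δc/c)² = (1×0.0807)² = 0.00651
δQ/Q = √(0.0220) = 0.148

0.148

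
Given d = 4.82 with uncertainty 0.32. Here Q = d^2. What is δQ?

Since Q is a product/quotient, work with relative uncertainties:
  (2·δd/d)² = (2×0.0664)² = 0.0176
δQ/Q = √(0.0176) = 0.133
Q = 23.2, so δQ = 0.133 × 23.2 = 3.08.

3.08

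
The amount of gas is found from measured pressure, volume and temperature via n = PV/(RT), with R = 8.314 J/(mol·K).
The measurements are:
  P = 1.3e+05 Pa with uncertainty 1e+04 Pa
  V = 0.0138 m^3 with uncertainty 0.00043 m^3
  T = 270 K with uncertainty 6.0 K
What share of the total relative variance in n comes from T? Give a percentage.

6.69%

(δn/n)² = (1·δP/P)² + (1·δV/V)² + (-1·δT/T)²
  P term: (1×0.0769)² = 0.00592
  V term: (1×0.0312)² = 0.000971
  T term: (-1×0.0222)² = 0.000494
Total = 0.00738. Share from T = 0.000494/0.00738 = 0.0669.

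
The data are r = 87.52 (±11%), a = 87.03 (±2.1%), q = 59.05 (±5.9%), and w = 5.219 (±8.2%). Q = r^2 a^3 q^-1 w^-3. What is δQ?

2.05e+05

Relative error in a monomial: (δQ/Q)² = Σ (nᵢ · δxᵢ/xᵢ)².
  (2·δr/r)² = (2×0.110)² = 0.0484;  (3·δa/a)² = (3×0.0210)² = 0.00397;  (-1·δq/q)² = (-1×0.0590)² = 0.00348;  (-3·δw/w)² = (-3×0.0820)² = 0.0605
δQ/Q = √(0.116) = 0.341
Q = 601500, so δQ = 0.341 × 601500 = 2.05e+05.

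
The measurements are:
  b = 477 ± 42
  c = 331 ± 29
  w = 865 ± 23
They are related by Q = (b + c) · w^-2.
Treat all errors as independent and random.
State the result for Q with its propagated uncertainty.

(1.08 ± 0.0892) × 10^-3

Let u = b + c = 808. δu = √(δb² + δc²) = √(1760 + 841) = 51.0, so δu/u = 0.0632.
Q is then a monomial in u, w:
δQ/Q = √((δu/u)² + (-2·δw/w)²) = √(0.00399 + 0.00283) = 0.0826
Q = 0.00108, so δQ = 0.0826 × 0.00108 = 8.92e-05.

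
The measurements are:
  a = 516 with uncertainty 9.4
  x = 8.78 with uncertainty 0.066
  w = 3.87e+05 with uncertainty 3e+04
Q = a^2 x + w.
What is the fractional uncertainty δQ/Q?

0.0338

Let p = a^2·x = 2.34e+06. δp/p = √((2·δa/a)² + (1·δx/x)²) = √(0.00133 + 5.65e-05) = 0.0372, so δp = 87000.
Q = p + w: δQ = √(δp² + δw²) = √(7.56e+09 + 9e+08) = 92000
Q = 2.72e+06, so δQ/Q = 92000/2.72e+06 = 0.0338.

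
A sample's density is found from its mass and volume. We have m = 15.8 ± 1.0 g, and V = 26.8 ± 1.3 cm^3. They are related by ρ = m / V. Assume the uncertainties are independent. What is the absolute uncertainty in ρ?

0.0470 g/cm^3

Since ρ is a product/quotient, work with relative uncertainties:
  (1·δm/m)² = (1×0.0633)² = 0.00401;  (-1·δV/V)² = (-1×0.0485)² = 0.00235
δρ/ρ = √(0.00636) = 0.0797
ρ = 0.590 g/cm^3, so δρ = 0.0797 × 0.590 = 0.0470 g/cm^3.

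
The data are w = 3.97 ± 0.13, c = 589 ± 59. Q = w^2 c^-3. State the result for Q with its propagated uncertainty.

(7.71 ± 2.37) × 10^-8

For a monomial Q ∝ w^2, c^-3, fractional errors add in quadrature:
  (2·δw/w)² = (2×0.0327)² = 0.00429;  (-3·δc/c)² = (-3×0.100)² = 0.0903
δQ/Q = √(0.0946) = 0.308
Q = 7.71e-08, so δQ = 0.308 × 7.71e-08 = 2.37e-08.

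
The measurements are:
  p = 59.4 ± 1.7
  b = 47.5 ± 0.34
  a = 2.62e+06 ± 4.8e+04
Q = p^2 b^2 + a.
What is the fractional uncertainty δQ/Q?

Let w = p^2·b^2 = 7.96e+06. δw/w = √((2·δp/p)² + (2·δb/b)²) = √(0.00328 + 0.000205) = 0.0590, so δw = 4.7e+05.
Q = w + a: δQ = √(δw² + δa²) = √(2.21e+11 + 2.3e+09) = 4.72e+05
Q = 1.06e+07, so δQ/Q = 4.72e+05/1.06e+07 = 0.0446.

0.0446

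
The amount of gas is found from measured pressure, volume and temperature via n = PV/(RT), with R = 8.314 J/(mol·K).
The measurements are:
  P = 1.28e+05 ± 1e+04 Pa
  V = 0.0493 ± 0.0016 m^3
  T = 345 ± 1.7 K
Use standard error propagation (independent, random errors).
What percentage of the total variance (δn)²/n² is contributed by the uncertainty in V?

14.7%

(δn/n)² = (1·δP/P)² + (1·δV/V)² + (-1·δT/T)²
  P term: (1×0.0781)² = 0.00610
  V term: (1×0.0325)² = 0.00105
  T term: (-1×0.00493)² = 2.43e-05
Total = 0.00718. Share from V = 0.00105/0.00718 = 0.147.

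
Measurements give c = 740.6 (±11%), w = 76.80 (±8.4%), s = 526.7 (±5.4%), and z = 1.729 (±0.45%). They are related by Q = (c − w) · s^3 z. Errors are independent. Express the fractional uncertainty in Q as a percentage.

Let u = c − w = 663.8. δu = √(δc² + δw²) = √(6640 + 41.6) = 81.7, so δu/u = 0.123.
Q is then a monomial in u, s, z:
δQ/Q = √((δu/u)² + (3·δs/s)² + (1·δz/z)²) = √(0.0152 + 0.0262 + 2.03e-05) = 0.204

20.4%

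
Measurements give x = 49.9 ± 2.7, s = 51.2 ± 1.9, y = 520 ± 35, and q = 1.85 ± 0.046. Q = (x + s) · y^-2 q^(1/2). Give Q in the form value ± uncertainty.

Let u = x + s = 101. δu = √(δx² + δs²) = √(7.29 + 3.61) = 3.30, so δu/u = 0.0327.
Q is then a monomial in u, y, q:
δQ/Q = √((δu/u)² + (-2·δy/y)² + (½·δq/q)²) = √(0.00107 + 0.0181 + 0.000155) = 0.139
Q = 0.000509, so δQ = 0.139 × 0.000509 = 7.07e-05.

(5.09 ± 0.707) × 10^-4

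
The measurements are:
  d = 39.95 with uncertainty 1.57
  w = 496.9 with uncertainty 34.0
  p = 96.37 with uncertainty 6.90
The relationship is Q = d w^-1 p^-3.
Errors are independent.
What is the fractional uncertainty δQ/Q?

0.229

Relative error in a monomial: (δQ/Q)² = Σ (nᵢ · δxᵢ/xᵢ)².
  (1·δd/d)² = (1×0.0393)² = 0.00154;  (-1·δw/w)² = (-1×0.0684)² = 0.00468;  (-3·δp/p)² = (-3×0.0716)² = 0.0461
δQ/Q = √(0.0524) = 0.229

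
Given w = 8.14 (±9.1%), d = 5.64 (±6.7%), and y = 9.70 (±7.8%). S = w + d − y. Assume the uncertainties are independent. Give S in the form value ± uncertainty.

4.08 ± 1.12

S is a linear combination, so absolute uncertainties add in quadrature:
  (δw)² = 0.549;  (δd)² = 0.143;  (δy)² = 0.572
δS = √(1.26) = 1.12
S = 4.08.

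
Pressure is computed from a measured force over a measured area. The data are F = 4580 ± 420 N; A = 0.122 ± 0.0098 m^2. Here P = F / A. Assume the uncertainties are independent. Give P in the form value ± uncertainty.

37500 ± 4580 Pa

For a monomial P ∝ F, A^-1, fractional errors add in quadrature:
  (1·δF/F)² = (1×0.0917)² = 0.00841;  (-1·δA/A)² = (-1×0.0803)² = 0.00645
δP/P = √(0.0149) = 0.122
P = 37500 Pa, so δP = 0.122 × 37500 = 4580 Pa.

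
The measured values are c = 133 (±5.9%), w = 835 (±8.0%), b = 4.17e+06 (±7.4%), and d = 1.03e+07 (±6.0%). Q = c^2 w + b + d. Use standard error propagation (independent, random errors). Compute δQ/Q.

0.0758

Let p = c^2·w = 1.48e+07. δp/p = √((2·δc/c)² + (1·δw/w)²) = √(0.0139 + 0.00640) = 0.143, so δp = 2.11e+06.
Q = p + b + d: δQ = √(δp² + δb² + δd²) = √(4.43e+12 + 9.52e+10 + 3.82e+11) = 2.22e+06
Q = 2.92e+07, so δQ/Q = 2.22e+06/2.92e+07 = 0.0758.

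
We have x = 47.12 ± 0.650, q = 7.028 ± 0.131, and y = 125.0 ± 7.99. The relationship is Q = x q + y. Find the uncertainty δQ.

Let p = x·q = 331.2. δp/p = √((1·δx/x)² + (1·δq/q)²) = √(0.000190 + 0.000347) = 0.0232, so δp = 7.68.
Q = p + y: δQ = √(δp² + δy²) = √(59.0 + 63.8) = 11.1

11.1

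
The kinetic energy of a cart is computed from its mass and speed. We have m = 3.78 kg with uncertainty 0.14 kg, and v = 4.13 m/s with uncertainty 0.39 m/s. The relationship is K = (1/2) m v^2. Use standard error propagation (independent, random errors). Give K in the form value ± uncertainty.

32.2 ± 6.20 J

Relative error in a monomial: (δK/K)² = Σ (nᵢ · δxᵢ/xᵢ)².
  (1·δm/m)² = (1×0.0370)² = 0.00137;  (2·δv/v)² = (2×0.0944)² = 0.0357
δK/K = √(0.0370) = 0.192
K = 32.2 J, so δK = 0.192 × 32.2 = 6.20 J.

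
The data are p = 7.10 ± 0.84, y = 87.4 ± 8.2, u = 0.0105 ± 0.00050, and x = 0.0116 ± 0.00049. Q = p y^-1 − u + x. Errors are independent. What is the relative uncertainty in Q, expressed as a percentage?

14.9%

Let w = p·y^-1 = 0.0812. δw/w = √((1·δp/p)² + (-1·δy/y)²) = √(0.0140 + 0.00880) = 0.151, so δw = 0.0123.
Q = w − u + x: δQ = √(δw² + δu² + δx²) = √(0.000150 + 2.5e-07 + 2.4e-07) = 0.0123
Q = 0.0823, so δQ/Q = 0.0123/0.0823 = 0.149.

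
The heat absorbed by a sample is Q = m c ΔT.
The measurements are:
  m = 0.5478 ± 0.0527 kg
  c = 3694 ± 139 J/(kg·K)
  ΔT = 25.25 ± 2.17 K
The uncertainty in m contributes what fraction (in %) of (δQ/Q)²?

51.3%

(δQ/Q)² = (1·δm/m)² + (1·δc/c)² + (1·δΔT/ΔT)²
  m term: (1×0.0962)² = 0.00926
  c term: (1×0.0376)² = 0.00142
  ΔT term: (1×0.0859)² = 0.00739
Total = 0.0181. Share from m = 0.00926/0.0181 = 0.513.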